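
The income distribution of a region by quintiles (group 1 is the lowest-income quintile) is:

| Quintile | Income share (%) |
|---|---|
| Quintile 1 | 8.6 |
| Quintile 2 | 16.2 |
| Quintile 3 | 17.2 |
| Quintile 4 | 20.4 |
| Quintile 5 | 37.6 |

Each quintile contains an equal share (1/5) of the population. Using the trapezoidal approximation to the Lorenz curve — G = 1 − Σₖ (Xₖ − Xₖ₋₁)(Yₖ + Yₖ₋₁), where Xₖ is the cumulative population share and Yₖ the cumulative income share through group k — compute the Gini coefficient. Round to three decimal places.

Cumulative income shares Yₖ: 0.0860, 0.2480, 0.4200, 0.6240, 1.0000
Σ (Xₖ−Xₖ₋₁)(Yₖ+Yₖ₋₁) = (1/5)(0.0860+0.0000) + (1/5)(0.2480+0.0860) + (1/5)(0.4200+0.2480) + (1/5)(0.6240+0.4200) + (1/5)(1.0000+0.6240)
  = 0.0172 + 0.0668 + 0.1336 + 0.2088 + 0.3248 = 0.7512
G = 1 − 0.7512 = 0.2488

0.249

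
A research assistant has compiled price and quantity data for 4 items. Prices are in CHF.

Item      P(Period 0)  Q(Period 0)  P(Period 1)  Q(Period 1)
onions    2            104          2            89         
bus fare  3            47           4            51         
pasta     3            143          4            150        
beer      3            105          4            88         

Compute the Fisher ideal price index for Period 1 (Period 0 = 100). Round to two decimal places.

Laspeyres component (base-period weights):
ΣP(Period 1)Q(Period 0) = 2×104 + 4×47 + 4×143 + 4×105 = 208 + 188 + 572 + 420 = 1388
ΣP(Period 0)Q(Period 0) = 2×104 + 3×47 + 3×143 + 3×105 = 208 + 141 + 429 + 315 = 1093
L = 1388 / 1093 × 100 = 126.9899
Paasche component (current-period weights):
ΣP(Period 1)Q(Period 1) = 2×89 + 4×51 + 4×150 + 4×88 = 178 + 204 + 600 + 352 = 1334
ΣP(Period 0)Q(Period 1) = 2×89 + 3×51 + 3×150 + 3×88 = 178 + 153 + 450 + 264 = 1045
P = 1334 / 1045 × 100 = 127.6555
Fisher = √(L × P) = √(126.9899 × 127.6555) = 127.3223

127.32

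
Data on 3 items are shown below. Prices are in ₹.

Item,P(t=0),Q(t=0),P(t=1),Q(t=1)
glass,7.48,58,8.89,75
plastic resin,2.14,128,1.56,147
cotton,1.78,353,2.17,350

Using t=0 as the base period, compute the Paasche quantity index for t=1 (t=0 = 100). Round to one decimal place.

111.8

Paasche quantity index uses current-period prices as weights.
ΣP(t=1)·Q(t=1) = 8.89×75 + 1.56×147 + 2.17×350 = 666.75 + 229.32 + 759.5 = 1655.57
ΣP(t=1)·Q(t=0) = 8.89×58 + 1.56×128 + 2.17×353 = 515.62 + 199.68 + 766.01 = 1481.31
Index = 1655.57 / 1481.31 × 100 = 111.7639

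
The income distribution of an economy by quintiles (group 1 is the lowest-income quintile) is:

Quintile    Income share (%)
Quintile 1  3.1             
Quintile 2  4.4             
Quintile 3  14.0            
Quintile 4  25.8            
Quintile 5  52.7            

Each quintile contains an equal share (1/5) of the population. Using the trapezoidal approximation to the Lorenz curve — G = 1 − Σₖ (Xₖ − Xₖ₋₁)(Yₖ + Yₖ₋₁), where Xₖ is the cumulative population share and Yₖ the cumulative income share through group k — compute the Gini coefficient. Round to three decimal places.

0.482

Cumulative income shares Yₖ: 0.0310, 0.0750, 0.2150, 0.4730, 1.0000
Σ (Xₖ−Xₖ₋₁)(Yₖ+Yₖ₋₁) = (1/5)(0.0310+0.0000) + (1/5)(0.0750+0.0310) + (1/5)(0.2150+0.0750) + (1/5)(0.4730+0.2150) + (1/5)(1.0000+0.4730)
  = 0.0062 + 0.0212 + 0.0580 + 0.1376 + 0.2946 = 0.5176
G = 1 − 0.5176 = 0.4824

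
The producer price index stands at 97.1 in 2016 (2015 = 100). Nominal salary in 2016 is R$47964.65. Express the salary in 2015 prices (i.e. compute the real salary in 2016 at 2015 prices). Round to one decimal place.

49397.2

Real = Nominal ÷ (Index/100) = 47964.65 ÷ (97.1/100)
     = 47964.65 ÷ 0.971 = 49397.1679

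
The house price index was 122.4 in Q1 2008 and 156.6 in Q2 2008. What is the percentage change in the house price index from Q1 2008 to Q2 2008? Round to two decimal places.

27.94%

Change = (156.6 − 122.4) / 122.4 × 100
       = 34.2 / 122.4 × 100 = 27.9412%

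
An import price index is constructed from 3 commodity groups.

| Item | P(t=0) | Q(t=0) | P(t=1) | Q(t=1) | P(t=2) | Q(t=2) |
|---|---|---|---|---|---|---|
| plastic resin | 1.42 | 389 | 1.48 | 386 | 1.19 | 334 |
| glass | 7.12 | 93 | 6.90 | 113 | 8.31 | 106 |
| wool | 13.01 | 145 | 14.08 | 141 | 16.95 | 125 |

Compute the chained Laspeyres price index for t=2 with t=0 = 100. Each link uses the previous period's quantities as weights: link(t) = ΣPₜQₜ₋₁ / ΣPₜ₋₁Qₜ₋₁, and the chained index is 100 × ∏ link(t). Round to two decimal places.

119.34

Link t=0→t=1:
ΣP(t=1)Q(t=0) = 1.48×389 + 6.90×93 + 14.08×145 = 575.72 + 641.7 + 2041.6 = 3259.02
ΣP(t=0)Q(t=0) = 1.42×389 + 7.12×93 + 13.01×145 = 552.38 + 662.16 + 1886.45 = 3100.99
link = 3259.02/3100.99 = 1.050961
Link t=1→t=2:
ΣP(t=2)Q(t=1) = 1.19×386 + 8.31×113 + 16.95×141 = 459.34 + 939.03 + 2389.95 = 3788.32
ΣP(t=1)Q(t=1) = 1.48×386 + 6.90×113 + 14.08×141 = 571.28 + 779.7 + 1985.28 = 3336.26
link = 3788.32/3336.26 = 1.135499
Chained index = 100 × 1.050961 × 1.135499 = 119.3365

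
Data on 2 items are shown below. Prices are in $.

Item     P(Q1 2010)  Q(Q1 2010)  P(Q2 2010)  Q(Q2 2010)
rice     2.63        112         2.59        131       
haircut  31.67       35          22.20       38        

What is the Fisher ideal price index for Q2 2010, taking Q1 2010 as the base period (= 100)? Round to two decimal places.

76.24

Laspeyres component (base-period weights):
ΣP(Q2 2010)Q(Q1 2010) = 2.59×112 + 22.20×35 = 290.08 + 777 = 1067.08
ΣP(Q1 2010)Q(Q1 2010) = 2.63×112 + 31.67×35 = 294.56 + 1108.45 = 1403.01
L = 1067.08 / 1403.01 × 100 = 76.0565
Paasche component (current-period weights):
ΣP(Q2 2010)Q(Q2 2010) = 2.59×131 + 22.20×38 = 339.29 + 843.6 = 1182.89
ΣP(Q1 2010)Q(Q2 2010) = 2.63×131 + 31.67×38 = 344.53 + 1203.46 = 1547.99
P = 1182.89 / 1547.99 × 100 = 76.4146
Fisher = √(L × P) = √(76.0565 × 76.4146) = 76.2353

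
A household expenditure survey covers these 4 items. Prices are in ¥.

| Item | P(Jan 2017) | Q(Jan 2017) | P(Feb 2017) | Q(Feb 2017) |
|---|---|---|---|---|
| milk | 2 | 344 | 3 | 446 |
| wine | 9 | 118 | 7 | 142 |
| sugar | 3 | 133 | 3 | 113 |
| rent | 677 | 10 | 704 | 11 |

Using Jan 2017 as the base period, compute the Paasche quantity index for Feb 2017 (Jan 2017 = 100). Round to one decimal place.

112.0

Paasche quantity index uses current-period prices as weights.
ΣP(Feb 2017)·Q(Feb 2017) = 3×446 + 7×142 + 3×113 + 704×11 = 1338 + 994 + 339 + 7744 = 10415
ΣP(Feb 2017)·Q(Jan 2017) = 3×344 + 7×118 + 3×133 + 704×10 = 1032 + 826 + 399 + 7040 = 9297
Index = 10415 / 9297 × 100 = 112.0254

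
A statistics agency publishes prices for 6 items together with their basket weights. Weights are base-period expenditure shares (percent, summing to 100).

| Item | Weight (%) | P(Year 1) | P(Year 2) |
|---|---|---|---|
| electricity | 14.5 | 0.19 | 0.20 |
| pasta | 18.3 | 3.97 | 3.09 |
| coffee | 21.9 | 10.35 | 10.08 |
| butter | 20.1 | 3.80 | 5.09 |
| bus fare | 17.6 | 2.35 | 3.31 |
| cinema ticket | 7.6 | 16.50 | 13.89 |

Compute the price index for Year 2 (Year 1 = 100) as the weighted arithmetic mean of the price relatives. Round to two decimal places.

108.95

electricity: 14.5 × (0.20/0.19) = 14.5 × 1.052632 = 15.2632
pasta: 18.3 × (3.09/3.97) = 18.3 × 0.778338 = 14.2436
coffee: 21.9 × (10.08/10.35) = 21.9 × 0.973913 = 21.3287
butter: 20.1 × (5.09/3.80) = 20.1 × 1.339474 = 26.9234
bus fare: 17.6 × (3.31/2.35) = 17.6 × 1.408511 = 24.7898
cinema ticket: 7.6 × (13.89/16.50) = 7.6 × 0.841818 = 6.3978
Index = Σ wᵢ·(p₁ᵢ/p₀ᵢ) = 15.2632 + 14.2436 + 21.3287 + 26.9234 + 24.7898 + 6.3978 = 108.9465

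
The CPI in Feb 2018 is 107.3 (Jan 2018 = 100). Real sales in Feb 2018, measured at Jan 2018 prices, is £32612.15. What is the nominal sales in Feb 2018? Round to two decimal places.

Nominal = Real × (Index/100) = 32612.15 × (107.3/100)
        = 32612.15 × 1.073 = 34992.8369

34992.84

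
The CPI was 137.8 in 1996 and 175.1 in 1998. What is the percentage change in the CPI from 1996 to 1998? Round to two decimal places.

27.07%

Change = (175.1 − 137.8) / 137.8 × 100
       = 37.3 / 137.8 × 100 = 27.0682%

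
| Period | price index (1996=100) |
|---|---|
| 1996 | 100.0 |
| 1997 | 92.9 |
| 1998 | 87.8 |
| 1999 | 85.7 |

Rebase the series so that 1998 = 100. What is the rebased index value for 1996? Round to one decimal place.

Rebased(1996) = 100.0 / 87.8 × 100 = 113.8952

113.9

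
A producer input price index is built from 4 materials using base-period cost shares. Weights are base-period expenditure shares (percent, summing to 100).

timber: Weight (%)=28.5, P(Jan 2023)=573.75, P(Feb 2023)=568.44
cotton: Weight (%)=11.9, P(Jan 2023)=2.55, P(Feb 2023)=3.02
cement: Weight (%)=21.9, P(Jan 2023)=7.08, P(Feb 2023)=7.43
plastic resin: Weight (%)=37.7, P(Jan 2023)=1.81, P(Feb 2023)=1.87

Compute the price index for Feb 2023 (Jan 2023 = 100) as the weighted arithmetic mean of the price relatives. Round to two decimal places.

timber: 28.5 × (568.44/573.75) = 28.5 × 0.990745 = 28.2362
cotton: 11.9 × (3.02/2.55) = 11.9 × 1.184314 = 14.0933
cement: 21.9 × (7.43/7.08) = 21.9 × 1.049435 = 22.9826
plastic resin: 37.7 × (1.87/1.81) = 37.7 × 1.033149 = 38.9497
Index = Σ wᵢ·(p₁ᵢ/p₀ᵢ) = 28.2362 + 14.0933 + 22.9826 + 38.9497 = 104.2619

104.26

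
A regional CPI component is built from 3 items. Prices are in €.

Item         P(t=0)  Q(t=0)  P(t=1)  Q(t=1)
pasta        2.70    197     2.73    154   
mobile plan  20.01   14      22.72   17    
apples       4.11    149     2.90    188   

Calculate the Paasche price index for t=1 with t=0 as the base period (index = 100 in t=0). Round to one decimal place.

Paasche price index uses current-period quantities as weights.
ΣP(t=1)·Q(t=1) = 2.73×154 + 22.72×17 + 2.90×188 = 420.42 + 386.24 + 545.2 = 1351.86
ΣP(t=0)·Q(t=1) = 2.70×154 + 20.01×17 + 4.11×188 = 415.8 + 340.17 + 772.68 = 1528.65
Index = 1351.86 / 1528.65 × 100 = 88.4349

88.4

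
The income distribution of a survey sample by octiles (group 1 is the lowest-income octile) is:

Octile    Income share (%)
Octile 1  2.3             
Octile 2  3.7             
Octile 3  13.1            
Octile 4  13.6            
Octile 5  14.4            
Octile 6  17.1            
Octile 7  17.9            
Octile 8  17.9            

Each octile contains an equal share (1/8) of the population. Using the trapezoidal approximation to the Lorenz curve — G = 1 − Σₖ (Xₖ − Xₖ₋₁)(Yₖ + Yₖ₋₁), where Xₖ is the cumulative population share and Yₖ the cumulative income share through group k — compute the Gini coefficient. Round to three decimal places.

0.241

Cumulative income shares Yₖ: 0.0230, 0.0600, 0.1910, 0.3270, 0.4710, 0.6420, 0.8210, 1.0000
Σ (Xₖ−Xₖ₋₁)(Yₖ+Yₖ₋₁) = (1/8)(0.0230+0.0000) + (1/8)(0.0600+0.0230) + (1/8)(0.1910+0.0600) + (1/8)(0.3270+0.1910) + (1/8)(0.4710+0.3270) + (1/8)(0.6420+0.4710) + (1/8)(0.8210+0.6420) + (1/8)(1.0000+0.8210)
  = 0.0029 + 0.0104 + 0.0314 + 0.0648 + 0.0998 + 0.1391 + 0.1829 + 0.2276 = 0.7588
G = 1 − 0.7588 = 0.2412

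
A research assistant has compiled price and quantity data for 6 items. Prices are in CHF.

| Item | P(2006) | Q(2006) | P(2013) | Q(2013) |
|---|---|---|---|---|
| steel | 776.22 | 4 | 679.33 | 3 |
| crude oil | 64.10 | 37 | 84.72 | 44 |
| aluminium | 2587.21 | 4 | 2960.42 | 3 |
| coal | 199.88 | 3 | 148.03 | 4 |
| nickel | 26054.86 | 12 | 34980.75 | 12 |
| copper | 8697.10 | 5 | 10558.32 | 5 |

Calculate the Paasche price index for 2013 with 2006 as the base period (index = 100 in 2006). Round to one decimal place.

131.9

Paasche price index uses current-period quantities as weights.
ΣP(2013)·Q(2013) = 679.33×3 + 84.72×44 + 2960.42×3 + 148.03×4 + 34980.75×12 + 10558.32×5 = 2037.99 + 3727.68 + 8881.26 + 592.12 + 419769 + 52791.6 = 487799.65
ΣP(2006)·Q(2013) = 776.22×3 + 64.10×44 + 2587.21×3 + 199.88×4 + 26054.86×12 + 8697.10×5 = 2328.66 + 2820.4 + 7761.63 + 799.52 + 312658.32 + 43485.5 = 369854.03
Index = 487799.65 / 369854.03 × 100 = 131.8898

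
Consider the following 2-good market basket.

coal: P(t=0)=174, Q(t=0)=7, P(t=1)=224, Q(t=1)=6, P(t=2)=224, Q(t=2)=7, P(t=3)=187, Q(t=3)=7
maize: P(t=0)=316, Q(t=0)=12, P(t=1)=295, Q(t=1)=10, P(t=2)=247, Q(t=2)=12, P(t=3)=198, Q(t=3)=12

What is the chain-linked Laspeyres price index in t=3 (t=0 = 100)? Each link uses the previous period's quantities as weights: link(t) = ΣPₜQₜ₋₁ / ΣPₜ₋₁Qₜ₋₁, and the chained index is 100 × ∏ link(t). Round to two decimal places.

73.63

Link t=0→t=1:
ΣP(t=1)Q(t=0) = 224×7 + 295×12 = 1568 + 3540 = 5108
ΣP(t=0)Q(t=0) = 174×7 + 316×12 = 1218 + 3792 = 5010
link = 5108/5010 = 1.019561
Link t=1→t=2:
ΣP(t=2)Q(t=1) = 224×6 + 247×10 = 1344 + 2470 = 3814
ΣP(t=1)Q(t=1) = 224×6 + 295×10 = 1344 + 2950 = 4294
link = 3814/4294 = 0.888216
Link t=2→t=3:
ΣP(t=3)Q(t=2) = 187×7 + 198×12 = 1309 + 2376 = 3685
ΣP(t=2)Q(t=2) = 224×7 + 247×12 = 1568 + 2964 = 4532
link = 3685/4532 = 0.813107
Chained index = 100 × 1.019561 × 0.888216 × 0.813107 = 73.6342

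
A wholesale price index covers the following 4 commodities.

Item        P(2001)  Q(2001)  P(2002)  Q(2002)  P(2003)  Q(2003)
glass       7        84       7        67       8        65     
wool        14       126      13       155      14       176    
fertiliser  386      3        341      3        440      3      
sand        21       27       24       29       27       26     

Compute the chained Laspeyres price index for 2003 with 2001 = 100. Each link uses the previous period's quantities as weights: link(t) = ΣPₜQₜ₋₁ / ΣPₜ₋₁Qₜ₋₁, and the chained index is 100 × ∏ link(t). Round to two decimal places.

Link 2001→2002:
ΣP(2002)Q(2001) = 7×84 + 13×126 + 341×3 + 24×27 = 588 + 1638 + 1023 + 648 = 3897
ΣP(2001)Q(2001) = 7×84 + 14×126 + 386×3 + 21×27 = 588 + 1764 + 1158 + 567 = 4077
link = 3897/4077 = 0.955850
Link 2002→2003:
ΣP(2003)Q(2002) = 8×67 + 14×155 + 440×3 + 27×29 = 536 + 2170 + 1320 + 783 = 4809
ΣP(2002)Q(2002) = 7×67 + 13×155 + 341×3 + 24×29 = 469 + 2015 + 1023 + 696 = 4203
link = 4809/4203 = 1.144183
Chained index = 100 × 0.955850 × 1.144183 = 109.3667

109.37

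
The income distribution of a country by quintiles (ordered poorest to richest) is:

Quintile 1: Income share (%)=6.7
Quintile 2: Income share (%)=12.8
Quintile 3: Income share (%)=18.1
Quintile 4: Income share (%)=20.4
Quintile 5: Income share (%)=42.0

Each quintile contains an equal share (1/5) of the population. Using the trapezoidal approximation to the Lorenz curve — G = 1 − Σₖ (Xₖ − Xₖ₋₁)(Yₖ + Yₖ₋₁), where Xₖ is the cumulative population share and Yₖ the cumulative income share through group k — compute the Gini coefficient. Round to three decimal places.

Cumulative income shares Yₖ: 0.0670, 0.1950, 0.3760, 0.5800, 1.0000
Σ (Xₖ−Xₖ₋₁)(Yₖ+Yₖ₋₁) = (1/5)(0.0670+0.0000) + (1/5)(0.1950+0.0670) + (1/5)(0.3760+0.1950) + (1/5)(0.5800+0.3760) + (1/5)(1.0000+0.5800)
  = 0.0134 + 0.0524 + 0.1142 + 0.1912 + 0.3160 = 0.6872
G = 1 − 0.6872 = 0.3128

0.313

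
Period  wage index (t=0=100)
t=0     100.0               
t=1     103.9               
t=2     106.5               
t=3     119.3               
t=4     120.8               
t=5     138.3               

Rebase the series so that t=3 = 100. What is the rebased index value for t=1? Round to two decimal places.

Rebased(t=1) = 103.9 / 119.3 × 100 = 87.0914

87.09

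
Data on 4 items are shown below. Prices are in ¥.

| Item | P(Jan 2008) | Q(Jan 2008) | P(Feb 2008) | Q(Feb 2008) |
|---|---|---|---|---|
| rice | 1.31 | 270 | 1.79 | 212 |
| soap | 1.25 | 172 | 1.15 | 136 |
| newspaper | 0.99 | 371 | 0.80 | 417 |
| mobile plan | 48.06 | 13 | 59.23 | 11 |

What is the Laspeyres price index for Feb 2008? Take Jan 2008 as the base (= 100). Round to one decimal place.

112.0

Laspeyres price index uses base-period quantities as weights.
ΣP(Feb 2008)·Q(Jan 2008) = 1.79×270 + 1.15×172 + 0.80×371 + 59.23×13 = 483.3 + 197.8 + 296.8 + 769.99 = 1747.89
ΣP(Jan 2008)·Q(Jan 2008) = 1.31×270 + 1.25×172 + 0.99×371 + 48.06×13 = 353.7 + 215 + 367.29 + 624.78 = 1560.77
Index = 1747.89 / 1560.77 × 100 = 111.9890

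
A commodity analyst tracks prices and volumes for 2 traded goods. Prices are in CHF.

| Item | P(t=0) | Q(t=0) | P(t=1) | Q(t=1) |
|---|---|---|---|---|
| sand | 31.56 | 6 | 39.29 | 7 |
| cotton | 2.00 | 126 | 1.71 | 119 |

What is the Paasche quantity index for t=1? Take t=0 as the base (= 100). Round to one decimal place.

106.1

Paasche quantity index uses current-period prices as weights.
ΣP(t=1)·Q(t=1) = 39.29×7 + 1.71×119 = 275.03 + 203.49 = 478.52
ΣP(t=1)·Q(t=0) = 39.29×6 + 1.71×126 = 235.74 + 215.46 = 451.2
Index = 478.52 / 451.2 × 100 = 106.0550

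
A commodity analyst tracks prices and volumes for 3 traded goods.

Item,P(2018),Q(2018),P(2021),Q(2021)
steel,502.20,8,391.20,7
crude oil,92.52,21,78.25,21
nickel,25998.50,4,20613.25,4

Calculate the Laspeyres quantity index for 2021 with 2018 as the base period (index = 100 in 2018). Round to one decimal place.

99.5

Laspeyres quantity index uses base-period prices as weights.
ΣP(2018)·Q(2021) = 502.20×7 + 92.52×21 + 25998.50×4 = 3515.4 + 1942.92 + 103994 = 109452.32
ΣP(2018)·Q(2018) = 502.20×8 + 92.52×21 + 25998.50×4 = 4017.6 + 1942.92 + 103994 = 109954.52
Index = 109452.32 / 109954.52 × 100 = 99.5433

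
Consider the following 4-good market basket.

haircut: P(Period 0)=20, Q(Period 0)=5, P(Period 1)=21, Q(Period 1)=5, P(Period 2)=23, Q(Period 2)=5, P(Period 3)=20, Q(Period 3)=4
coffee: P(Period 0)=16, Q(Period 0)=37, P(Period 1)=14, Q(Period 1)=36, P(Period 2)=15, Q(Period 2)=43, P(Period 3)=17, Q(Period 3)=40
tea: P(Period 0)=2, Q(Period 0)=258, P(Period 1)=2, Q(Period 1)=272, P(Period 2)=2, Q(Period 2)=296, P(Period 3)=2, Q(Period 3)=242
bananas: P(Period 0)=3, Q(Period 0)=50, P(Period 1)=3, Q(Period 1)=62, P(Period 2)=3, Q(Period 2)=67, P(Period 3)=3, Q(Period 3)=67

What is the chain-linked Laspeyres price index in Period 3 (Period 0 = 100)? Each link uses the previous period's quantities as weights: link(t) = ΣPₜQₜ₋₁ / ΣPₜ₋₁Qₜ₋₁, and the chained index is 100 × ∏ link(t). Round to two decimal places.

Link Period 0→Period 1:
ΣP(Period 1)Q(Period 0) = 21×5 + 14×37 + 2×258 + 3×50 = 105 + 518 + 516 + 150 = 1289
ΣP(Period 0)Q(Period 0) = 20×5 + 16×37 + 2×258 + 3×50 = 100 + 592 + 516 + 150 = 1358
link = 1289/1358 = 0.949190
Link Period 1→Period 2:
ΣP(Period 2)Q(Period 1) = 23×5 + 15×36 + 2×272 + 3×62 = 115 + 540 + 544 + 186 = 1385
ΣP(Period 1)Q(Period 1) = 21×5 + 14×36 + 2×272 + 3×62 = 105 + 504 + 544 + 186 = 1339
link = 1385/1339 = 1.034354
Link Period 2→Period 3:
ΣP(Period 3)Q(Period 2) = 20×5 + 17×43 + 2×296 + 3×67 = 100 + 731 + 592 + 201 = 1624
ΣP(Period 2)Q(Period 2) = 23×5 + 15×43 + 2×296 + 3×67 = 115 + 645 + 592 + 201 = 1553
link = 1624/1553 = 1.045718
Chained index = 100 × 0.949190 × 1.034354 × 1.045718 = 102.6684

102.67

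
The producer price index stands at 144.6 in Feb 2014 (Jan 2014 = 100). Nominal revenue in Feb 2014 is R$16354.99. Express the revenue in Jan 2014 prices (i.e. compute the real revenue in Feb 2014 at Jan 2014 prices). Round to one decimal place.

11310.5

Real = Nominal ÷ (Index/100) = 16354.99 ÷ (144.6/100)
     = 16354.99 ÷ 1.446 = 11310.5048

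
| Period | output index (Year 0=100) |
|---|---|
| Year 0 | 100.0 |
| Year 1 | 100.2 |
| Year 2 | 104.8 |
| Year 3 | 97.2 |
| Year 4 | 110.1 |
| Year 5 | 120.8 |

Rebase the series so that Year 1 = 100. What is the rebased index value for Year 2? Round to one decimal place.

Rebased(Year 2) = 104.8 / 100.2 × 100 = 104.5908

104.6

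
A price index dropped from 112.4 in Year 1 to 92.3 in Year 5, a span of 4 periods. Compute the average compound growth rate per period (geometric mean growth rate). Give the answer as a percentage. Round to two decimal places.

Growth factor = (92.3/112.4)^(1/4) = (0.821174)^(1/4) = 0.951938
Growth rate = 0.951938 − 1 = -0.048062 = -4.8062%

-4.81%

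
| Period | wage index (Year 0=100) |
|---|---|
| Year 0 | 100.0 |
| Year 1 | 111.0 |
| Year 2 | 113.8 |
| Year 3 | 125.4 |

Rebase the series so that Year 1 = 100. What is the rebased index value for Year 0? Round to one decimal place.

90.1

Rebased(Year 0) = 100.0 / 111.0 × 100 = 90.0901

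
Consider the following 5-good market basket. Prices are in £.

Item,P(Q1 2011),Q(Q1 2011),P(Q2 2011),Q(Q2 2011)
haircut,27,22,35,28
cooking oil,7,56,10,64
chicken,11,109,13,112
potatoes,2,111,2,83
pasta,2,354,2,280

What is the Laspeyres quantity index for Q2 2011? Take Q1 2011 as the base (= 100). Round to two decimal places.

101.51

Laspeyres quantity index uses base-period prices as weights.
ΣP(Q1 2011)·Q(Q2 2011) = 27×28 + 7×64 + 11×112 + 2×83 + 2×280 = 756 + 448 + 1232 + 166 + 560 = 3162
ΣP(Q1 2011)·Q(Q1 2011) = 27×22 + 7×56 + 11×109 + 2×111 + 2×354 = 594 + 392 + 1199 + 222 + 708 = 3115
Index = 3162 / 3115 × 100 = 101.5088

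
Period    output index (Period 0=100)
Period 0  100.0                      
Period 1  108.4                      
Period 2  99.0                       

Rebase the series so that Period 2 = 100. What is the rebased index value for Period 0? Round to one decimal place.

Rebased(Period 0) = 100.0 / 99.0 × 100 = 101.0101

101.0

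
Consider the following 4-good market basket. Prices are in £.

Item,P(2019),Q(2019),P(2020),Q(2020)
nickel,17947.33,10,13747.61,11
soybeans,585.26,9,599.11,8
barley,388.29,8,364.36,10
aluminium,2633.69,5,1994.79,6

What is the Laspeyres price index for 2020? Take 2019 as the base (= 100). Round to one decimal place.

77.5

Laspeyres price index uses base-period quantities as weights.
ΣP(2020)·Q(2019) = 13747.61×10 + 599.11×9 + 364.36×8 + 1994.79×5 = 137476.1 + 5391.99 + 2914.88 + 9973.95 = 155756.92
ΣP(2019)·Q(2019) = 17947.33×10 + 585.26×9 + 388.29×8 + 2633.69×5 = 179473.3 + 5267.34 + 3106.32 + 13168.45 = 201015.41
Index = 155756.92 / 201015.41 × 100 = 77.4851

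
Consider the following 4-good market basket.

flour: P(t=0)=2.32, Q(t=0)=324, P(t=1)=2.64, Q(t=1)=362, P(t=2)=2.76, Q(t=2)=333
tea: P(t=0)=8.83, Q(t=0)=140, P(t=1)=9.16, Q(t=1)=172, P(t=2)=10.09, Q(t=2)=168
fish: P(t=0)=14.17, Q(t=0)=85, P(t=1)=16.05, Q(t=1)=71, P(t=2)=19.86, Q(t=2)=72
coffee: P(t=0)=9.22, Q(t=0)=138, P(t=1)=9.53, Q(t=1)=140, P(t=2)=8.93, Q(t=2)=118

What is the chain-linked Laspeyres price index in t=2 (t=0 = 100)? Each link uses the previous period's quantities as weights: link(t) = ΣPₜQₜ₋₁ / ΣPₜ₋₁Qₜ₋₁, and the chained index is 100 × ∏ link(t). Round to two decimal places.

Link t=0→t=1:
ΣP(t=1)Q(t=0) = 2.64×324 + 9.16×140 + 16.05×85 + 9.53×138 = 855.36 + 1282.4 + 1364.25 + 1315.14 = 4817.15
ΣP(t=0)Q(t=0) = 2.32×324 + 8.83×140 + 14.17×85 + 9.22×138 = 751.68 + 1236.2 + 1204.45 + 1272.36 = 4464.69
link = 4817.15/4464.69 = 1.078944
Link t=1→t=2:
ΣP(t=2)Q(t=1) = 2.76×362 + 10.09×172 + 19.86×71 + 8.93×140 = 999.12 + 1735.48 + 1410.06 + 1250.2 = 5394.86
ΣP(t=1)Q(t=1) = 2.64×362 + 9.16×172 + 16.05×71 + 9.53×140 = 955.68 + 1575.52 + 1139.55 + 1334.2 = 5004.95
link = 5394.86/5004.95 = 1.077905
Chained index = 100 × 1.078944 × 1.077905 = 116.2999

116.30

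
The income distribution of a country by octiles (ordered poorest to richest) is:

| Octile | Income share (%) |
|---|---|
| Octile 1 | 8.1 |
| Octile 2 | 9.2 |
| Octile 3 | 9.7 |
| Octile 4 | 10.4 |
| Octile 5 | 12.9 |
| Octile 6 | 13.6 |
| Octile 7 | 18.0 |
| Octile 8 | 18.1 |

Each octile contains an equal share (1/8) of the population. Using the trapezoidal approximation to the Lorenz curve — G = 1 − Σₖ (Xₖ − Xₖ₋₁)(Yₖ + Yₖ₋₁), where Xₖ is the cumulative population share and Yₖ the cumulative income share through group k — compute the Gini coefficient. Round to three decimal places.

0.160

Cumulative income shares Yₖ: 0.0810, 0.1730, 0.2700, 0.3740, 0.5030, 0.6390, 0.8190, 1.0000
Σ (Xₖ−Xₖ₋₁)(Yₖ+Yₖ₋₁) = (1/8)(0.0810+0.0000) + (1/8)(0.1730+0.0810) + (1/8)(0.2700+0.1730) + (1/8)(0.3740+0.2700) + (1/8)(0.5030+0.3740) + (1/8)(0.6390+0.5030) + (1/8)(0.8190+0.6390) + (1/8)(1.0000+0.8190)
  = 0.0101 + 0.0318 + 0.0554 + 0.0805 + 0.1096 + 0.1427 + 0.1822 + 0.2274 = 0.8397
G = 1 − 0.8397 = 0.1603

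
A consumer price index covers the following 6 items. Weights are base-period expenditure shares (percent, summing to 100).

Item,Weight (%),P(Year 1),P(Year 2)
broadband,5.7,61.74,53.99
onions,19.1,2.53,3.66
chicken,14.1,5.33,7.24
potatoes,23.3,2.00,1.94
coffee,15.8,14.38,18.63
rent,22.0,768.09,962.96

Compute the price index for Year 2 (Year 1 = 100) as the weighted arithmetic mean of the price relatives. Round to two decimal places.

broadband: 5.7 × (53.99/61.74) = 5.7 × 0.874474 = 4.9845
onions: 19.1 × (3.66/2.53) = 19.1 × 1.446640 = 27.6308
chicken: 14.1 × (7.24/5.33) = 14.1 × 1.358349 = 19.1527
potatoes: 23.3 × (1.94/2.00) = 23.3 × 0.970000 = 22.6010
coffee: 15.8 × (18.63/14.38) = 15.8 × 1.295549 = 20.4697
rent: 22.0 × (962.96/768.09) = 22.0 × 1.253707 = 27.5816
Index = Σ wᵢ·(p₁ᵢ/p₀ᵢ) = 4.9845 + 27.6308 + 19.1527 + 22.6010 + 20.4697 + 27.5816 = 122.4203

122.42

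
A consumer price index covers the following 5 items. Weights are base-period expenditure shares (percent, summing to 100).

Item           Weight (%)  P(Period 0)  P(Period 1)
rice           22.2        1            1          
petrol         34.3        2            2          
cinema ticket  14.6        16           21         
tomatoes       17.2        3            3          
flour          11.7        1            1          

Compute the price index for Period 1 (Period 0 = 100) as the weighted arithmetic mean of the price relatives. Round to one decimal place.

104.6

rice: 22.2 × (1/1) = 22.2 × 1.000000 = 22.2000
petrol: 34.3 × (2/2) = 34.3 × 1.000000 = 34.3000
cinema ticket: 14.6 × (21/16) = 14.6 × 1.312500 = 19.1625
tomatoes: 17.2 × (3/3) = 17.2 × 1.000000 = 17.2000
flour: 11.7 × (1/1) = 11.7 × 1.000000 = 11.7000
Index = Σ wᵢ·(p₁ᵢ/p₀ᵢ) = 22.2000 + 34.3000 + 19.1625 + 17.2000 + 11.7000 = 104.5625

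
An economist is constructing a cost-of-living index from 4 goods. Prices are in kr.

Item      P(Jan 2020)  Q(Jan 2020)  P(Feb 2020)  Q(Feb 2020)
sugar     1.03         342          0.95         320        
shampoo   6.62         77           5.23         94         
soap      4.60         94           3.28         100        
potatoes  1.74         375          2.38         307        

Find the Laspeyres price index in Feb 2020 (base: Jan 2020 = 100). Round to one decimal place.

Laspeyres price index uses base-period quantities as weights.
ΣP(Feb 2020)·Q(Jan 2020) = 0.95×342 + 5.23×77 + 3.28×94 + 2.38×375 = 324.9 + 402.71 + 308.32 + 892.5 = 1928.43
ΣP(Jan 2020)·Q(Jan 2020) = 1.03×342 + 6.62×77 + 4.60×94 + 1.74×375 = 352.26 + 509.74 + 432.4 + 652.5 = 1946.9
Index = 1928.43 / 1946.9 × 100 = 99.0513

99.1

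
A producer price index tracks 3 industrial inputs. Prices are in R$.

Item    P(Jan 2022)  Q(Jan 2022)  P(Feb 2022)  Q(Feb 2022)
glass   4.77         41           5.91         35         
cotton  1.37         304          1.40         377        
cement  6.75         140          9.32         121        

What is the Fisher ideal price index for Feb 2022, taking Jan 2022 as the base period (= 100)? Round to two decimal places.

Laspeyres component (base-period weights):
ΣP(Feb 2022)Q(Jan 2022) = 5.91×41 + 1.40×304 + 9.32×140 = 242.31 + 425.6 + 1304.8 = 1972.71
ΣP(Jan 2022)Q(Jan 2022) = 4.77×41 + 1.37×304 + 6.75×140 = 195.57 + 416.48 + 945 = 1557.05
L = 1972.71 / 1557.05 × 100 = 126.6954
Paasche component (current-period weights):
ΣP(Feb 2022)Q(Feb 2022) = 5.91×35 + 1.40×377 + 9.32×121 = 206.85 + 527.8 + 1127.72 = 1862.37
ΣP(Jan 2022)Q(Feb 2022) = 4.77×35 + 1.37×377 + 6.75×121 = 166.95 + 516.49 + 816.75 = 1500.19
P = 1862.37 / 1500.19 × 100 = 124.1423
Fisher = √(L × P) = √(126.6954 × 124.1423) = 125.4123

125.41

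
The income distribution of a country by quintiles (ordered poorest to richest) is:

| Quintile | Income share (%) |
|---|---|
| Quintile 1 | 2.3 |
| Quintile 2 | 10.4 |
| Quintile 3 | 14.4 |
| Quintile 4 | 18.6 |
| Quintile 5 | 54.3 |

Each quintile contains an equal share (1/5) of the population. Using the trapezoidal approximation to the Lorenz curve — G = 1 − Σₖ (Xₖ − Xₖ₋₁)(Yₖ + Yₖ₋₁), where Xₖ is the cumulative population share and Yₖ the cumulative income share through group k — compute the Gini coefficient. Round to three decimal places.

Cumulative income shares Yₖ: 0.0230, 0.1270, 0.2710, 0.4570, 1.0000
Σ (Xₖ−Xₖ₋₁)(Yₖ+Yₖ₋₁) = (1/5)(0.0230+0.0000) + (1/5)(0.1270+0.0230) + (1/5)(0.2710+0.1270) + (1/5)(0.4570+0.2710) + (1/5)(1.0000+0.4570)
  = 0.0046 + 0.0300 + 0.0796 + 0.1456 + 0.2914 = 0.5512
G = 1 − 0.5512 = 0.4488

0.449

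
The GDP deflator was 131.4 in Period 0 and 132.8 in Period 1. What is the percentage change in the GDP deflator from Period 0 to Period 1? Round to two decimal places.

1.07%

Change = (132.8 − 131.4) / 131.4 × 100
       = 1.4 / 131.4 × 100 = 1.0654%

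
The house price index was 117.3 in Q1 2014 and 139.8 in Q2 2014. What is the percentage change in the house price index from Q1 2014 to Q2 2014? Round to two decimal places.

19.18%

Change = (139.8 − 117.3) / 117.3 × 100
       = 22.5 / 117.3 × 100 = 19.1816%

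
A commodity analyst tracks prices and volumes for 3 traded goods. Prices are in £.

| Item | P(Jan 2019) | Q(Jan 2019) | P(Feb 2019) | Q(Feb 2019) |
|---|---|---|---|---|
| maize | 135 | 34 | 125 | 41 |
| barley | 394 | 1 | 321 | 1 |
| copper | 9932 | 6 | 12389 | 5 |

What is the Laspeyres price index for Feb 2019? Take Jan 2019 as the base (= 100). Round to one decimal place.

122.2

Laspeyres price index uses base-period quantities as weights.
ΣP(Feb 2019)·Q(Jan 2019) = 125×34 + 321×1 + 12389×6 = 4250 + 321 + 74334 = 78905
ΣP(Jan 2019)·Q(Jan 2019) = 135×34 + 394×1 + 9932×6 = 4590 + 394 + 59592 = 64576
Index = 78905 / 64576 × 100 = 122.1894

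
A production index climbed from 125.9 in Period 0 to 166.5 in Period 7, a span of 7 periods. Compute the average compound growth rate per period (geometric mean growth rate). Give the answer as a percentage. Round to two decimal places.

Growth factor = (166.5/125.9)^(1/7) = (1.322478)^(1/7) = 1.040738
Growth rate = 1.040738 − 1 = 0.040738 = 4.0738%

4.07%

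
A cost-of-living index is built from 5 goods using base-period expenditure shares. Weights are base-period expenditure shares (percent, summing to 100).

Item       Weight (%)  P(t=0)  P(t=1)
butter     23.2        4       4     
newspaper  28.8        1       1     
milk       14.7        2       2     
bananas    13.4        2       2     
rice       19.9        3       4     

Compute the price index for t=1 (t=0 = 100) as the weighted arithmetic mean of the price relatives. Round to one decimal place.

butter: 23.2 × (4/4) = 23.2 × 1.000000 = 23.2000
newspaper: 28.8 × (1/1) = 28.8 × 1.000000 = 28.8000
milk: 14.7 × (2/2) = 14.7 × 1.000000 = 14.7000
bananas: 13.4 × (2/2) = 13.4 × 1.000000 = 13.4000
rice: 19.9 × (4/3) = 19.9 × 1.333333 = 26.5333
Index = Σ wᵢ·(p₁ᵢ/p₀ᵢ) = 23.2000 + 28.8000 + 14.7000 + 13.4000 + 26.5333 = 106.6333

106.6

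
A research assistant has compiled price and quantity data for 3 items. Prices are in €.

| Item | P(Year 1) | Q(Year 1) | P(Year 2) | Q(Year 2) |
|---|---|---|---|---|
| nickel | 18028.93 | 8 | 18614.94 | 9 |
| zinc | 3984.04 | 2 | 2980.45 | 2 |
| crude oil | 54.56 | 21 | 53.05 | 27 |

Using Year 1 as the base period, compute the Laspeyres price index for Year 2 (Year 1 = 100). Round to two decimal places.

101.73

Laspeyres price index uses base-period quantities as weights.
ΣP(Year 2)·Q(Year 1) = 18614.94×8 + 2980.45×2 + 53.05×21 = 148919.52 + 5960.9 + 1114.05 = 155994.47
ΣP(Year 1)·Q(Year 1) = 18028.93×8 + 3984.04×2 + 54.56×21 = 144231.44 + 7968.08 + 1145.76 = 153345.28
Index = 155994.47 / 153345.28 × 100 = 101.7276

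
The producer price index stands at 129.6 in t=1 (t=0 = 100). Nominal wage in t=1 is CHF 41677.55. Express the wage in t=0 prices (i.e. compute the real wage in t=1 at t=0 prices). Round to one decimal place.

Real = Nominal ÷ (Index/100) = 41677.55 ÷ (129.6/100)
     = 41677.55 ÷ 1.296 = 32158.6034

32158.6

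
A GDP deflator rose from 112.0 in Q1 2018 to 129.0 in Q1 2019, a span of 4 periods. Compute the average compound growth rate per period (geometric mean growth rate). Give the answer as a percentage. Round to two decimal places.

Growth factor = (129.0/112.0)^(1/4) = (1.151786)^(1/4) = 1.035960
Growth rate = 1.035960 − 1 = 0.035960 = 3.5960%

3.60%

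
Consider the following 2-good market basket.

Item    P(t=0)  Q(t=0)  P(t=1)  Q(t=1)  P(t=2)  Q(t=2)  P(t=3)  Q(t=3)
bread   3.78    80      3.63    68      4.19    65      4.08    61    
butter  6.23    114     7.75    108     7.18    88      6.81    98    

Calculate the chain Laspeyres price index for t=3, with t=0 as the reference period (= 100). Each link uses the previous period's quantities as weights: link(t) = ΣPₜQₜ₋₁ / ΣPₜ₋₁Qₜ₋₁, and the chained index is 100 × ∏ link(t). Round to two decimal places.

108.43

Link t=0→t=1:
ΣP(t=1)Q(t=0) = 3.63×80 + 7.75×114 = 290.4 + 883.5 = 1173.9
ΣP(t=0)Q(t=0) = 3.78×80 + 6.23×114 = 302.4 + 710.22 = 1012.62
link = 1173.9/1012.62 = 1.159270
Link t=1→t=2:
ΣP(t=2)Q(t=1) = 4.19×68 + 7.18×108 = 284.92 + 775.44 = 1060.36
ΣP(t=1)Q(t=1) = 3.63×68 + 7.75×108 = 246.84 + 837 = 1083.84
link = 1060.36/1083.84 = 0.978336
Link t=2→t=3:
ΣP(t=3)Q(t=2) = 4.08×65 + 6.81×88 = 265.2 + 599.28 = 864.48
ΣP(t=2)Q(t=2) = 4.19×65 + 7.18×88 = 272.35 + 631.84 = 904.19
link = 864.48/904.19 = 0.956082
Chained index = 100 × 1.159270 × 0.978336 × 0.956082 = 108.4346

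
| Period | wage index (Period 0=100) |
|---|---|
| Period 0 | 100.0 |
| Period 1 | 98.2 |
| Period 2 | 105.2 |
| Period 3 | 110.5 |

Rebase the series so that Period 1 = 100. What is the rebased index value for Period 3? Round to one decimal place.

112.5

Rebased(Period 3) = 110.5 / 98.2 × 100 = 112.5255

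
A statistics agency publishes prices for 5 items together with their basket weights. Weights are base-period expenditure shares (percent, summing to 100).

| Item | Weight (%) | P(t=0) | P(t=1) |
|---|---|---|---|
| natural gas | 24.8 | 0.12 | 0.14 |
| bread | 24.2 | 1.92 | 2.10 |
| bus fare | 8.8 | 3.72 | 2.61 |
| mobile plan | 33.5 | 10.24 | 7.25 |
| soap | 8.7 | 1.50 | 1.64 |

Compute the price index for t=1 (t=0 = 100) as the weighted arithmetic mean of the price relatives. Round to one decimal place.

94.8

natural gas: 24.8 × (0.14/0.12) = 24.8 × 1.166667 = 28.9333
bread: 24.2 × (2.10/1.92) = 24.2 × 1.093750 = 26.4688
bus fare: 8.8 × (2.61/3.72) = 8.8 × 0.701613 = 6.1742
mobile plan: 33.5 × (7.25/10.24) = 33.5 × 0.708008 = 23.7183
soap: 8.7 × (1.64/1.50) = 8.7 × 1.093333 = 9.5120
Index = Σ wᵢ·(p₁ᵢ/p₀ᵢ) = 28.9333 + 26.4688 + 6.1742 + 23.7183 + 9.5120 = 94.8065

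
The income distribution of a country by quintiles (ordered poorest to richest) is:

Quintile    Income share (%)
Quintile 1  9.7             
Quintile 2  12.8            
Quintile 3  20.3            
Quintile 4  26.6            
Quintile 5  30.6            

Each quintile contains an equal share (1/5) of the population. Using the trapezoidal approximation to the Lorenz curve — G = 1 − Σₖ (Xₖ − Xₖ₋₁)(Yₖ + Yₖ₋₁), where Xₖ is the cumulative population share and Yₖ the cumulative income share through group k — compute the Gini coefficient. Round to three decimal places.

Cumulative income shares Yₖ: 0.0970, 0.2250, 0.4280, 0.6940, 1.0000
Σ (Xₖ−Xₖ₋₁)(Yₖ+Yₖ₋₁) = (1/5)(0.0970+0.0000) + (1/5)(0.2250+0.0970) + (1/5)(0.4280+0.2250) + (1/5)(0.6940+0.4280) + (1/5)(1.0000+0.6940)
  = 0.0194 + 0.0644 + 0.1306 + 0.2244 + 0.3388 = 0.7776
G = 1 − 0.7776 = 0.2224

0.222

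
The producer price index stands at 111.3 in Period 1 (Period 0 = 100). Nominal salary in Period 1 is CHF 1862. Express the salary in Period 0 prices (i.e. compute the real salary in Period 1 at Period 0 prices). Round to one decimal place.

Real = Nominal ÷ (Index/100) = 1862 ÷ (111.3/100)
     = 1862 ÷ 1.113 = 1672.9560

1673.0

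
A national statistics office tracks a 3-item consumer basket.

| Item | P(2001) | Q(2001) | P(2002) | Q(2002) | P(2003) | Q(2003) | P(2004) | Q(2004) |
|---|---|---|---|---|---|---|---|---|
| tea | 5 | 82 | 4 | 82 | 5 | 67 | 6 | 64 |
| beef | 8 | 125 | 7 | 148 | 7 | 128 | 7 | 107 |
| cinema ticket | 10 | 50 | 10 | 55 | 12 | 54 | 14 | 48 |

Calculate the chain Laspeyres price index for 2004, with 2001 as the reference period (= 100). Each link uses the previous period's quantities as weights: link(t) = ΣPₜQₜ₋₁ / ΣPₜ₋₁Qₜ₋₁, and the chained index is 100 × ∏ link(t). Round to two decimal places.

Link 2001→2002:
ΣP(2002)Q(2001) = 4×82 + 7×125 + 10×50 = 328 + 875 + 500 = 1703
ΣP(2001)Q(2001) = 5×82 + 8×125 + 10×50 = 410 + 1000 + 500 = 1910
link = 1703/1910 = 0.891623
Link 2002→2003:
ΣP(2003)Q(2002) = 5×82 + 7×148 + 12×55 = 410 + 1036 + 660 = 2106
ΣP(2002)Q(2002) = 4×82 + 7×148 + 10×55 = 328 + 1036 + 550 = 1914
link = 2106/1914 = 1.100313
Link 2003→2004:
ΣP(2004)Q(2003) = 6×67 + 7×128 + 14×54 = 402 + 896 + 756 = 2054
ΣP(2003)Q(2003) = 5×67 + 7×128 + 12×54 = 335 + 896 + 648 = 1879
link = 2054/1879 = 1.093135
Chained index = 100 × 0.891623 × 1.100313 × 1.093135 = 107.2436

107.24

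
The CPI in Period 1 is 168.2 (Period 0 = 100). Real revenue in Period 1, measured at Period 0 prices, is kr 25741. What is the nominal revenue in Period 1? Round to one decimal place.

Nominal = Real × (Index/100) = 25741 × (168.2/100)
        = 25741 × 1.682 = 43296.3620

43296.4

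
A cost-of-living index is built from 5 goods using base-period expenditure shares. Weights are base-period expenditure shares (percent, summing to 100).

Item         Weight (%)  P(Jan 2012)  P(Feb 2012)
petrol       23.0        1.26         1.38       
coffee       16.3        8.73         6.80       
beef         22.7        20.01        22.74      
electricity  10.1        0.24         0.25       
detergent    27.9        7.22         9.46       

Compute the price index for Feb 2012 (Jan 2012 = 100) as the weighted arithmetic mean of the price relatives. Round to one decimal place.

110.8

petrol: 23.0 × (1.38/1.26) = 23.0 × 1.095238 = 25.1905
coffee: 16.3 × (6.80/8.73) = 16.3 × 0.778923 = 12.6964
beef: 22.7 × (22.74/20.01) = 22.7 × 1.136432 = 25.7970
electricity: 10.1 × (0.25/0.24) = 10.1 × 1.041667 = 10.5208
detergent: 27.9 × (9.46/7.22) = 27.9 × 1.310249 = 36.5560
Index = Σ wᵢ·(p₁ᵢ/p₀ᵢ) = 25.1905 + 12.6964 + 25.7970 + 10.5208 + 36.5560 = 110.7607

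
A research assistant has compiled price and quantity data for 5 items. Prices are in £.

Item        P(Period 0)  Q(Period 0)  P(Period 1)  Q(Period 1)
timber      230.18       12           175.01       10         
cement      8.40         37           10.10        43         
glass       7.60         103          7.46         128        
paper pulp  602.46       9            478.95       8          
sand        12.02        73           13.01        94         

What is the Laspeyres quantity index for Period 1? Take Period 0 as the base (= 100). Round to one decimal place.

94.4

Laspeyres quantity index uses base-period prices as weights.
ΣP(Period 0)·Q(Period 1) = 230.18×10 + 8.40×43 + 7.60×128 + 602.46×8 + 12.02×94 = 2301.8 + 361.2 + 972.8 + 4819.68 + 1129.88 = 9585.36
ΣP(Period 0)·Q(Period 0) = 230.18×12 + 8.40×37 + 7.60×103 + 602.46×9 + 12.02×73 = 2762.16 + 310.8 + 782.8 + 5422.14 + 877.46 = 10155.36
Index = 9585.36 / 10155.36 × 100 = 94.3872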